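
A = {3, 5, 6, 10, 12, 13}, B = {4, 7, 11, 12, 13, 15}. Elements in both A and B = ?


A = {3, 5, 6, 10, 12, 13}
B = {4, 7, 11, 12, 13, 15}
Region: in both A and B
Elements: {12, 13}

Elements in both A and B: {12, 13}


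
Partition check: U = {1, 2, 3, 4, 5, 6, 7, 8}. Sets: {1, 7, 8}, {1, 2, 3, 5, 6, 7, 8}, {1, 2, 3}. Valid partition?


A partition requires: (1) non-empty parts, (2) pairwise disjoint, (3) union = U
Parts: {1, 7, 8}, {1, 2, 3, 5, 6, 7, 8}, {1, 2, 3}
Union of parts: {1, 2, 3, 5, 6, 7, 8}
U = {1, 2, 3, 4, 5, 6, 7, 8}
All non-empty? True
Pairwise disjoint? False
Covers U? False

No, not a valid partition


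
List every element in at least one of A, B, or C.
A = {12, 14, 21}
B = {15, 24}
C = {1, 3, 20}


A ∪ B = {12, 14, 15, 21, 24}
(A ∪ B) ∪ C = {1, 3, 12, 14, 15, 20, 21, 24}

A ∪ B ∪ C = {1, 3, 12, 14, 15, 20, 21, 24}


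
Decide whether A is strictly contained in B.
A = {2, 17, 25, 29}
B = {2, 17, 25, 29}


A ⊂ B requires: A ⊆ B AND A ≠ B.
A ⊆ B? Yes
A = B? Yes
A = B, so A is not a PROPER subset.

No, A is not a proper subset of B


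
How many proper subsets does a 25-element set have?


Total subsets = 2^n = 2^25 = 33554432
Proper subsets exclude the set itself: 2^n - 1
= 33554432 - 1
= 33554431

Number of proper subsets = 33554431


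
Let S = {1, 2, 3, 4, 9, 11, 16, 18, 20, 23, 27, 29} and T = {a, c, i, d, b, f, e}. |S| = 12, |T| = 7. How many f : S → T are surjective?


n = |S| = 12, k = |T| = 7. Surjections via inclusion-exclusion:
S(n,k) = Σ(-1)^i × C(k,i) × (k-i)^n, i=0 to k
i=0: (-1)^0×C(7,0)×7^12 = 13841287201
i=1: (-1)^1×C(7,1)×6^12 = -15237476352
i=2: (-1)^2×C(7,2)×5^12 = 5126953125
i=3: (-1)^3×C(7,3)×4^12 = -587202560
i=4: (-1)^4×C(7,4)×3^12 = 18600435
i=5: (-1)^5×C(7,5)×2^12 = -86016
i=6: (-1)^6×C(7,6)×1^12 = 7
i=7: (-1)^7×C(7,7)×0^12 = 0
Total = 3162075840

Number of surjections = 3162075840


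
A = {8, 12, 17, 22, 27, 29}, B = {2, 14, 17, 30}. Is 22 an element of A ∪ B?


A = {8, 12, 17, 22, 27, 29}, B = {2, 14, 17, 30}
A ∪ B = all elements in A or B
A ∪ B = {2, 8, 12, 14, 17, 22, 27, 29, 30}
Checking if 22 ∈ A ∪ B
22 is in A ∪ B → True

22 ∈ A ∪ B


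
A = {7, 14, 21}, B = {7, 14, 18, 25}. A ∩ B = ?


A ∩ B = elements in both A and B
A = {7, 14, 21}
B = {7, 14, 18, 25}
A ∩ B = {7, 14}

A ∩ B = {7, 14}


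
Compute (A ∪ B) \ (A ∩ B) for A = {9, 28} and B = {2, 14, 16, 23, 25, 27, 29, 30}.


A △ B = (A \ B) ∪ (B \ A) = elements in exactly one of A or B
A \ B = {9, 28}
B \ A = {2, 14, 16, 23, 25, 27, 29, 30}
A △ B = {2, 9, 14, 16, 23, 25, 27, 28, 29, 30}

A △ B = {2, 9, 14, 16, 23, 25, 27, 28, 29, 30}


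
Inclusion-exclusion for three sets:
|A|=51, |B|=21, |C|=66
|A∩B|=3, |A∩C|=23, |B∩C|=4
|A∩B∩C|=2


|A∪B∪C| = |A|+|B|+|C| - |A∩B|-|A∩C|-|B∩C| + |A∩B∩C|
= 51+21+66 - 3-23-4 + 2
= 138 - 30 + 2
= 110

|A ∪ B ∪ C| = 110


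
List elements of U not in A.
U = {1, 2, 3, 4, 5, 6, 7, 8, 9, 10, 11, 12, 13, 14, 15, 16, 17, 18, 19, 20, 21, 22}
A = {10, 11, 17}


Aᶜ = U \ A = elements in U but not in A
U = {1, 2, 3, 4, 5, 6, 7, 8, 9, 10, 11, 12, 13, 14, 15, 16, 17, 18, 19, 20, 21, 22}
A = {10, 11, 17}
Aᶜ = {1, 2, 3, 4, 5, 6, 7, 8, 9, 12, 13, 14, 15, 16, 18, 19, 20, 21, 22}

Aᶜ = {1, 2, 3, 4, 5, 6, 7, 8, 9, 12, 13, 14, 15, 16, 18, 19, 20, 21, 22}


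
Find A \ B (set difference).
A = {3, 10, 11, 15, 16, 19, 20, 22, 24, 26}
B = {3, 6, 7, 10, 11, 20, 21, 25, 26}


A \ B = elements in A but not in B
A = {3, 10, 11, 15, 16, 19, 20, 22, 24, 26}
B = {3, 6, 7, 10, 11, 20, 21, 25, 26}
Remove from A any elements in B
A \ B = {15, 16, 19, 22, 24}

A \ B = {15, 16, 19, 22, 24}


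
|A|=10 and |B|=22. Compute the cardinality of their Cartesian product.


|A × B| = |A| × |B|
= 10 × 22
= 220

|A × B| = 220


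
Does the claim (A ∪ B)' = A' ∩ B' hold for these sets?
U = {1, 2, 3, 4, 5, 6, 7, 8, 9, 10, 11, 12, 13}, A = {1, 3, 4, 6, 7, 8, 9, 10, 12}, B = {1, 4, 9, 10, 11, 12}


LHS: A ∪ B = {1, 3, 4, 6, 7, 8, 9, 10, 11, 12}
(A ∪ B)' = U \ (A ∪ B) = {2, 5, 13}
A' = {2, 5, 11, 13}, B' = {2, 3, 5, 6, 7, 8, 13}
Claimed RHS: A' ∩ B' = {2, 5, 13}
Identity is VALID: LHS = RHS = {2, 5, 13} ✓

Identity is valid. (A ∪ B)' = A' ∩ B' = {2, 5, 13}


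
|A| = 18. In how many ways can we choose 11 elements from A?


C(n,k) = n! / (k!(n-k)!)
C(18,11) = 18! / (11!7!)
= 31824

C(18,11) = 31824


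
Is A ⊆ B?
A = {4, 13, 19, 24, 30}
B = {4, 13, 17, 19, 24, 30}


A ⊆ B means every element of A is in B.
All elements of A are in B.
So A ⊆ B.

Yes, A ⊆ B


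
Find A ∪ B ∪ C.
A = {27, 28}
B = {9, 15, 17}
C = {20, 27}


A ∪ B = {9, 15, 17, 27, 28}
(A ∪ B) ∪ C = {9, 15, 17, 20, 27, 28}

A ∪ B ∪ C = {9, 15, 17, 20, 27, 28}


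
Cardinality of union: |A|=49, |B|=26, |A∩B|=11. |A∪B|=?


|A ∪ B| = |A| + |B| - |A ∩ B|
= 49 + 26 - 11
= 64

|A ∪ B| = 64


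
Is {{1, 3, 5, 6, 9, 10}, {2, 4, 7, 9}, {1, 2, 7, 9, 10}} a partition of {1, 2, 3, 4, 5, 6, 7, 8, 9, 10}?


A partition requires: (1) non-empty parts, (2) pairwise disjoint, (3) union = U
Parts: {1, 3, 5, 6, 9, 10}, {2, 4, 7, 9}, {1, 2, 7, 9, 10}
Union of parts: {1, 2, 3, 4, 5, 6, 7, 9, 10}
U = {1, 2, 3, 4, 5, 6, 7, 8, 9, 10}
All non-empty? True
Pairwise disjoint? False
Covers U? False

No, not a valid partition


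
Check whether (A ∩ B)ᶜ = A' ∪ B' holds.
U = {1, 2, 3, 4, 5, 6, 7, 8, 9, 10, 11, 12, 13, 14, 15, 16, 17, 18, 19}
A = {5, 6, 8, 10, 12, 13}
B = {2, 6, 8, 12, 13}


LHS: A ∩ B = {6, 8, 12, 13}
(A ∩ B)' = U \ (A ∩ B) = {1, 2, 3, 4, 5, 7, 9, 10, 11, 14, 15, 16, 17, 18, 19}
A' = {1, 2, 3, 4, 7, 9, 11, 14, 15, 16, 17, 18, 19}, B' = {1, 3, 4, 5, 7, 9, 10, 11, 14, 15, 16, 17, 18, 19}
Claimed RHS: A' ∪ B' = {1, 2, 3, 4, 5, 7, 9, 10, 11, 14, 15, 16, 17, 18, 19}
Identity is VALID: LHS = RHS = {1, 2, 3, 4, 5, 7, 9, 10, 11, 14, 15, 16, 17, 18, 19} ✓

Identity is valid. (A ∩ B)' = A' ∪ B' = {1, 2, 3, 4, 5, 7, 9, 10, 11, 14, 15, 16, 17, 18, 19}


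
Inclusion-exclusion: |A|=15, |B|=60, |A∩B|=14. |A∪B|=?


|A ∪ B| = |A| + |B| - |A ∩ B|
= 15 + 60 - 14
= 61

|A ∪ B| = 61


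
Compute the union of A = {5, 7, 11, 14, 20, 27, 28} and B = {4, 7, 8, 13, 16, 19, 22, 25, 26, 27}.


A ∪ B = all elements in A or B (or both)
A = {5, 7, 11, 14, 20, 27, 28}
B = {4, 7, 8, 13, 16, 19, 22, 25, 26, 27}
A ∪ B = {4, 5, 7, 8, 11, 13, 14, 16, 19, 20, 22, 25, 26, 27, 28}

A ∪ B = {4, 5, 7, 8, 11, 13, 14, 16, 19, 20, 22, 25, 26, 27, 28}


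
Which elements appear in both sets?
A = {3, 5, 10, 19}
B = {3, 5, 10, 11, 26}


A ∩ B = elements in both A and B
A = {3, 5, 10, 19}
B = {3, 5, 10, 11, 26}
A ∩ B = {3, 5, 10}

A ∩ B = {3, 5, 10}


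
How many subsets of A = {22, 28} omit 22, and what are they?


A subset of A that omits 22 is a subset of A \ {22}, so there are 2^(n-1) = 2^1 = 2 of them.
Subsets excluding 22: ∅, {28}

Subsets excluding 22 (2 total): ∅, {28}


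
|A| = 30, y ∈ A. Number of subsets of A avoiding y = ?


Subsets of A avoiding y are subsets of A \ {y}, which has 29 elements.
Count = 2^(n-1) = 2^29
= 536870912

Number of subsets avoiding y = 536870912


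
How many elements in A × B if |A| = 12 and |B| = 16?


|A × B| = |A| × |B|
= 12 × 16
= 192

|A × B| = 192


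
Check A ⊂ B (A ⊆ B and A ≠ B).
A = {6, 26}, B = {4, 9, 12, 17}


A ⊂ B requires: A ⊆ B AND A ≠ B.
A ⊆ B? No
A ⊄ B, so A is not a proper subset.

No, A is not a proper subset of B


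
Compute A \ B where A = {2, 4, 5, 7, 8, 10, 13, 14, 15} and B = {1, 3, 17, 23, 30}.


A \ B = elements in A but not in B
A = {2, 4, 5, 7, 8, 10, 13, 14, 15}
B = {1, 3, 17, 23, 30}
Remove from A any elements in B
A \ B = {2, 4, 5, 7, 8, 10, 13, 14, 15}

A \ B = {2, 4, 5, 7, 8, 10, 13, 14, 15}


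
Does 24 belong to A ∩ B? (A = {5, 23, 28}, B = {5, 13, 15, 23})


A = {5, 23, 28}, B = {5, 13, 15, 23}
A ∩ B = elements in both A and B
A ∩ B = {5, 23}
Checking if 24 ∈ A ∩ B
24 is not in A ∩ B → False

24 ∉ A ∩ B


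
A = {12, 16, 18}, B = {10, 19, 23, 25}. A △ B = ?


A △ B = (A \ B) ∪ (B \ A) = elements in exactly one of A or B
A \ B = {12, 16, 18}
B \ A = {10, 19, 23, 25}
A △ B = {10, 12, 16, 18, 19, 23, 25}

A △ B = {10, 12, 16, 18, 19, 23, 25}


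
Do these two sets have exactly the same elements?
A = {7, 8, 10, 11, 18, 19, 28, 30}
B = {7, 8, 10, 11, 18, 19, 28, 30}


Two sets are equal iff they have exactly the same elements.
A = {7, 8, 10, 11, 18, 19, 28, 30}
B = {7, 8, 10, 11, 18, 19, 28, 30}
Same elements → A = B

Yes, A = B


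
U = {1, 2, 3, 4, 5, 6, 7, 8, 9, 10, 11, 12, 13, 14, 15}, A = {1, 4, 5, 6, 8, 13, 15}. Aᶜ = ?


Aᶜ = U \ A = elements in U but not in A
U = {1, 2, 3, 4, 5, 6, 7, 8, 9, 10, 11, 12, 13, 14, 15}
A = {1, 4, 5, 6, 8, 13, 15}
Aᶜ = {2, 3, 7, 9, 10, 11, 12, 14}

Aᶜ = {2, 3, 7, 9, 10, 11, 12, 14}


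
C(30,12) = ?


C(n,k) = n! / (k!(n-k)!)
C(30,12) = 30! / (12!18!)
= 86493225

C(30,12) = 86493225


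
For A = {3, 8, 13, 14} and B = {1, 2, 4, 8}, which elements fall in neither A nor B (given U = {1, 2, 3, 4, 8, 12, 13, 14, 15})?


A = {3, 8, 13, 14}
B = {1, 2, 4, 8}
Region: in neither A nor B (given U = {1, 2, 3, 4, 8, 12, 13, 14, 15})
Elements: {12, 15}

Elements in neither A nor B (given U = {1, 2, 3, 4, 8, 12, 13, 14, 15}): {12, 15}


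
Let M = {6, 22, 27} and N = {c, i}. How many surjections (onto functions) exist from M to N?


n = |M| = 3, k = |N| = 2. Surjections via inclusion-exclusion:
S(n,k) = Σ(-1)^i × C(k,i) × (k-i)^n, i=0 to k
i=0: (-1)^0×C(2,0)×2^3 = 8
i=1: (-1)^1×C(2,1)×1^3 = -2
i=2: (-1)^2×C(2,2)×0^3 = 0
Total = 6

Number of surjections = 6


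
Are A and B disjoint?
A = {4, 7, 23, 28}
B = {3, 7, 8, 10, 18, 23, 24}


Disjoint means A ∩ B = ∅.
A ∩ B = {7, 23}
A ∩ B ≠ ∅, so A and B are NOT disjoint.

No, A and B are not disjoint (A ∩ B = {7, 23})


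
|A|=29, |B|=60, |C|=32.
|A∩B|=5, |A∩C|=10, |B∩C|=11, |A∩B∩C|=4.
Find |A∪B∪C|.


|A∪B∪C| = |A|+|B|+|C| - |A∩B|-|A∩C|-|B∩C| + |A∩B∩C|
= 29+60+32 - 5-10-11 + 4
= 121 - 26 + 4
= 99

|A ∪ B ∪ C| = 99


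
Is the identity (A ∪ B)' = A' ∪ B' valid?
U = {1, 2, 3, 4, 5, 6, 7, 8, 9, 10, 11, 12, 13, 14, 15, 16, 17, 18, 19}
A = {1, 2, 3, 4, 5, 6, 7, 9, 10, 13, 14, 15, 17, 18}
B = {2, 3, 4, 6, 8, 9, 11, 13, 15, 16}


LHS: A ∪ B = {1, 2, 3, 4, 5, 6, 7, 8, 9, 10, 11, 13, 14, 15, 16, 17, 18}
(A ∪ B)' = U \ (A ∪ B) = {12, 19}
A' = {8, 11, 12, 16, 19}, B' = {1, 5, 7, 10, 12, 14, 17, 18, 19}
Claimed RHS: A' ∪ B' = {1, 5, 7, 8, 10, 11, 12, 14, 16, 17, 18, 19}
Identity is INVALID: LHS = {12, 19} but the RHS claimed here equals {1, 5, 7, 8, 10, 11, 12, 14, 16, 17, 18, 19}. The correct form is (A ∪ B)' = A' ∩ B'.

Identity is invalid: (A ∪ B)' = {12, 19} but A' ∪ B' = {1, 5, 7, 8, 10, 11, 12, 14, 16, 17, 18, 19}. The correct De Morgan law is (A ∪ B)' = A' ∩ B'.


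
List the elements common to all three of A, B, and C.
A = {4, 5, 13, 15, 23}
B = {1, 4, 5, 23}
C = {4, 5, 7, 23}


A ∩ B = {4, 5, 23}
(A ∩ B) ∩ C = {4, 5, 23}

A ∩ B ∩ C = {4, 5, 23}


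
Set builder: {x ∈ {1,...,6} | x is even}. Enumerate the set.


Checking each candidate:
Condition: even numbers in {1,...,6}
Result = {2, 4, 6}

{2, 4, 6}


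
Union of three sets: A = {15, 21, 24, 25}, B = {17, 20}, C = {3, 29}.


A ∪ B = {15, 17, 20, 21, 24, 25}
(A ∪ B) ∪ C = {3, 15, 17, 20, 21, 24, 25, 29}

A ∪ B ∪ C = {3, 15, 17, 20, 21, 24, 25, 29}


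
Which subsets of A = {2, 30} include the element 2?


A subset of A contains 2 iff the remaining 1 elements form any subset of A \ {2}.
Count: 2^(n-1) = 2^1 = 2
Subsets containing 2: {2}, {2, 30}

Subsets containing 2 (2 total): {2}, {2, 30}


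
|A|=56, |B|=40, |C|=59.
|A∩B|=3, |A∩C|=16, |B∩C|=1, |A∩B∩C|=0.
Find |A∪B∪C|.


|A∪B∪C| = |A|+|B|+|C| - |A∩B|-|A∩C|-|B∩C| + |A∩B∩C|
= 56+40+59 - 3-16-1 + 0
= 155 - 20 + 0
= 135

|A ∪ B ∪ C| = 135


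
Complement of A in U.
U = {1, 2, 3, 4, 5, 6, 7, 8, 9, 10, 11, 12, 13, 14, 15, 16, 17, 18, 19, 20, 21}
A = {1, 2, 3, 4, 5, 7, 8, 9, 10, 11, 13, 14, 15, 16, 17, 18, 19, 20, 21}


Aᶜ = U \ A = elements in U but not in A
U = {1, 2, 3, 4, 5, 6, 7, 8, 9, 10, 11, 12, 13, 14, 15, 16, 17, 18, 19, 20, 21}
A = {1, 2, 3, 4, 5, 7, 8, 9, 10, 11, 13, 14, 15, 16, 17, 18, 19, 20, 21}
Aᶜ = {6, 12}

Aᶜ = {6, 12}


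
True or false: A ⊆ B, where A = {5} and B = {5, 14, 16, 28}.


A ⊆ B means every element of A is in B.
All elements of A are in B.
So A ⊆ B.

Yes, A ⊆ B


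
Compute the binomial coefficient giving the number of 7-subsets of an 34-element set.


C(n,k) = n! / (k!(n-k)!)
C(34,7) = 34! / (7!27!)
= 5379616

C(34,7) = 5379616


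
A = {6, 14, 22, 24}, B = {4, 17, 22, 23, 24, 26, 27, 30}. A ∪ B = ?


A ∪ B = all elements in A or B (or both)
A = {6, 14, 22, 24}
B = {4, 17, 22, 23, 24, 26, 27, 30}
A ∪ B = {4, 6, 14, 17, 22, 23, 24, 26, 27, 30}

A ∪ B = {4, 6, 14, 17, 22, 23, 24, 26, 27, 30}


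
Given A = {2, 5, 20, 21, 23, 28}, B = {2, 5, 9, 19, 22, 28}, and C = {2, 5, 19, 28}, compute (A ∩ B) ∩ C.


A ∩ B = {2, 5, 28}
(A ∩ B) ∩ C = {2, 5, 28}

A ∩ B ∩ C = {2, 5, 28}


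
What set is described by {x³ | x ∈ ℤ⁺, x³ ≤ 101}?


Checking each candidate:
Condition: positive perfect cubes ≤ 101
Result = {1, 8, 27, 64}

{1, 8, 27, 64}


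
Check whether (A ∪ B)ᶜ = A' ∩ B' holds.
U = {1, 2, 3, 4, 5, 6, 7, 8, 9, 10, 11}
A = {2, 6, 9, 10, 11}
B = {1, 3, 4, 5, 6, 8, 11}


LHS: A ∪ B = {1, 2, 3, 4, 5, 6, 8, 9, 10, 11}
(A ∪ B)' = U \ (A ∪ B) = {7}
A' = {1, 3, 4, 5, 7, 8}, B' = {2, 7, 9, 10}
Claimed RHS: A' ∩ B' = {7}
Identity is VALID: LHS = RHS = {7} ✓

Identity is valid. (A ∪ B)' = A' ∩ B' = {7}


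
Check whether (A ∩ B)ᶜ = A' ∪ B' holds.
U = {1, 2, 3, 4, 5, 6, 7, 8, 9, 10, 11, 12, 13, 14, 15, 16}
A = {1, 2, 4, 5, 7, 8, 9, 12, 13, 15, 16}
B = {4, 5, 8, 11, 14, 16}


LHS: A ∩ B = {4, 5, 8, 16}
(A ∩ B)' = U \ (A ∩ B) = {1, 2, 3, 6, 7, 9, 10, 11, 12, 13, 14, 15}
A' = {3, 6, 10, 11, 14}, B' = {1, 2, 3, 6, 7, 9, 10, 12, 13, 15}
Claimed RHS: A' ∪ B' = {1, 2, 3, 6, 7, 9, 10, 11, 12, 13, 14, 15}
Identity is VALID: LHS = RHS = {1, 2, 3, 6, 7, 9, 10, 11, 12, 13, 14, 15} ✓

Identity is valid. (A ∩ B)' = A' ∪ B' = {1, 2, 3, 6, 7, 9, 10, 11, 12, 13, 14, 15}


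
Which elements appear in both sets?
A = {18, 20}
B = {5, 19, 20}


A ∩ B = elements in both A and B
A = {18, 20}
B = {5, 19, 20}
A ∩ B = {20}

A ∩ B = {20}


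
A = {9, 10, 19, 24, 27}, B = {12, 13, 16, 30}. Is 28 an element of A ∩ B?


A = {9, 10, 19, 24, 27}, B = {12, 13, 16, 30}
A ∩ B = elements in both A and B
A ∩ B = ∅
Checking if 28 ∈ A ∩ B
28 is not in A ∩ B → False

28 ∉ A ∩ B


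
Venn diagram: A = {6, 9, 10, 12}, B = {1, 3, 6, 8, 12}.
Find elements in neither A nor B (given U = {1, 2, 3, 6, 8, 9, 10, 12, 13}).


A = {6, 9, 10, 12}
B = {1, 3, 6, 8, 12}
Region: in neither A nor B (given U = {1, 2, 3, 6, 8, 9, 10, 12, 13})
Elements: {2, 13}

Elements in neither A nor B (given U = {1, 2, 3, 6, 8, 9, 10, 12, 13}): {2, 13}


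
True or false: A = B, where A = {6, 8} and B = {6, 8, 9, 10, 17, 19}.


Two sets are equal iff they have exactly the same elements.
A = {6, 8}
B = {6, 8, 9, 10, 17, 19}
Differences: {9, 10, 17, 19}
A ≠ B

No, A ≠ B


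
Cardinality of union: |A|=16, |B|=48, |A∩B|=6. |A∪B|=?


|A ∪ B| = |A| + |B| - |A ∩ B|
= 16 + 48 - 6
= 58

|A ∪ B| = 58


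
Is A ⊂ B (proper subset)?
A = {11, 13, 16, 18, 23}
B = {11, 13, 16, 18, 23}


A ⊂ B requires: A ⊆ B AND A ≠ B.
A ⊆ B? Yes
A = B? Yes
A = B, so A is not a PROPER subset.

No, A is not a proper subset of B


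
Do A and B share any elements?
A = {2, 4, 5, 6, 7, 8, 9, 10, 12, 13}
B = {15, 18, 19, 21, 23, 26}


Disjoint means A ∩ B = ∅.
A ∩ B = ∅
A ∩ B = ∅, so A and B are disjoint.

No — A and B share no elements (A ∩ B = ∅), so they are disjoint


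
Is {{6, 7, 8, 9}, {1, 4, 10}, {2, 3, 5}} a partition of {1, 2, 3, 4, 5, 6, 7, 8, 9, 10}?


A partition requires: (1) non-empty parts, (2) pairwise disjoint, (3) union = U
Parts: {6, 7, 8, 9}, {1, 4, 10}, {2, 3, 5}
Union of parts: {1, 2, 3, 4, 5, 6, 7, 8, 9, 10}
U = {1, 2, 3, 4, 5, 6, 7, 8, 9, 10}
All non-empty? True
Pairwise disjoint? True
Covers U? True

Yes, valid partition


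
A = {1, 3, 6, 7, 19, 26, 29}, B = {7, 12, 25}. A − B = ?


A \ B = elements in A but not in B
A = {1, 3, 6, 7, 19, 26, 29}
B = {7, 12, 25}
Remove from A any elements in B
A \ B = {1, 3, 6, 19, 26, 29}

A \ B = {1, 3, 6, 19, 26, 29}


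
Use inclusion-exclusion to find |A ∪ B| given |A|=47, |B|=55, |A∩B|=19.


|A ∪ B| = |A| + |B| - |A ∩ B|
= 47 + 55 - 19
= 83

|A ∪ B| = 83


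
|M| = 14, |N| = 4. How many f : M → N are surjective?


n = |M| = 14, k = |N| = 4. Surjections via inclusion-exclusion:
S(n,k) = Σ(-1)^i × C(k,i) × (k-i)^n, i=0 to k
i=0: (-1)^0×C(4,0)×4^14 = 268435456
i=1: (-1)^1×C(4,1)×3^14 = -19131876
i=2: (-1)^2×C(4,2)×2^14 = 98304
i=3: (-1)^3×C(4,3)×1^14 = -4
i=4: (-1)^4×C(4,4)×0^14 = 0
Total = 249401880

Number of surjections = 249401880


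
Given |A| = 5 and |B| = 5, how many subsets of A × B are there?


A relation from A to B is any subset of A × B.
|A × B| = 5 × 5 = 25
# relations = 2^|A × B| = 2^25 = 33554432

Number of relations = 33554432


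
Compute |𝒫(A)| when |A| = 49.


Number of subsets = 2^n
= 2^49
= 562949953421312

|P(A)| = 562949953421312


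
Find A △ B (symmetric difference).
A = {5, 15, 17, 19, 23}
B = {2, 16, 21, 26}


A △ B = (A \ B) ∪ (B \ A) = elements in exactly one of A or B
A \ B = {5, 15, 17, 19, 23}
B \ A = {2, 16, 21, 26}
A △ B = {2, 5, 15, 16, 17, 19, 21, 23, 26}

A △ B = {2, 5, 15, 16, 17, 19, 21, 23, 26}


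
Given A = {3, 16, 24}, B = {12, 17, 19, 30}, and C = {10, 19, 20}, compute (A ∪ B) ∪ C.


A ∪ B = {3, 12, 16, 17, 19, 24, 30}
(A ∪ B) ∪ C = {3, 10, 12, 16, 17, 19, 20, 24, 30}

A ∪ B ∪ C = {3, 10, 12, 16, 17, 19, 20, 24, 30}


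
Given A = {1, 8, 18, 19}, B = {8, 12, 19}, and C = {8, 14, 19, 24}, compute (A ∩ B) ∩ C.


A ∩ B = {8, 19}
(A ∩ B) ∩ C = {8, 19}

A ∩ B ∩ C = {8, 19}


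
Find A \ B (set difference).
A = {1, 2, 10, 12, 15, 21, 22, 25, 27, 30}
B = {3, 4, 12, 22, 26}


A \ B = elements in A but not in B
A = {1, 2, 10, 12, 15, 21, 22, 25, 27, 30}
B = {3, 4, 12, 22, 26}
Remove from A any elements in B
A \ B = {1, 2, 10, 15, 21, 25, 27, 30}

A \ B = {1, 2, 10, 15, 21, 25, 27, 30}


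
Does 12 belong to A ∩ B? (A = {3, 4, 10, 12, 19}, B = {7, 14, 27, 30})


A = {3, 4, 10, 12, 19}, B = {7, 14, 27, 30}
A ∩ B = elements in both A and B
A ∩ B = ∅
Checking if 12 ∈ A ∩ B
12 is not in A ∩ B → False

12 ∉ A ∩ B


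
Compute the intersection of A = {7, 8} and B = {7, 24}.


A ∩ B = elements in both A and B
A = {7, 8}
B = {7, 24}
A ∩ B = {7}

A ∩ B = {7}


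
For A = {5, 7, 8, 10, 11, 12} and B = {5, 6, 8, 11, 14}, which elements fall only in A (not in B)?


A = {5, 7, 8, 10, 11, 12}
B = {5, 6, 8, 11, 14}
Region: only in A (not in B)
Elements: {7, 10, 12}

Elements only in A (not in B): {7, 10, 12}


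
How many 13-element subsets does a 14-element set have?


C(n,k) = n! / (k!(n-k)!)
C(14,13) = 14! / (13!1!)
= 14

C(14,13) = 14


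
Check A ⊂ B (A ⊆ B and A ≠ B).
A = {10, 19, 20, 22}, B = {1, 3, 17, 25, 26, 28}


A ⊂ B requires: A ⊆ B AND A ≠ B.
A ⊆ B? No
A ⊄ B, so A is not a proper subset.

No, A is not a proper subset of B


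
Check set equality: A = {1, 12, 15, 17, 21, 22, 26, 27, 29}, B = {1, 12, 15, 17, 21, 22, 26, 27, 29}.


Two sets are equal iff they have exactly the same elements.
A = {1, 12, 15, 17, 21, 22, 26, 27, 29}
B = {1, 12, 15, 17, 21, 22, 26, 27, 29}
Same elements → A = B

Yes, A = B


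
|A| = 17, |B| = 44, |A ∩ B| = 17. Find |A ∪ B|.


|A ∪ B| = |A| + |B| - |A ∩ B|
= 17 + 44 - 17
= 44

|A ∪ B| = 44


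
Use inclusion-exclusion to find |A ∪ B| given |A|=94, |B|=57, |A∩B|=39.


|A ∪ B| = |A| + |B| - |A ∩ B|
= 94 + 57 - 39
= 112

|A ∪ B| = 112


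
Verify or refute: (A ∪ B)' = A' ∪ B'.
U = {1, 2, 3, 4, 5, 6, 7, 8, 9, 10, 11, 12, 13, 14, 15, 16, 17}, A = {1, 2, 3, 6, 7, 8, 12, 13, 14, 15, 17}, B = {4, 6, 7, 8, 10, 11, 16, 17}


LHS: A ∪ B = {1, 2, 3, 4, 6, 7, 8, 10, 11, 12, 13, 14, 15, 16, 17}
(A ∪ B)' = U \ (A ∪ B) = {5, 9}
A' = {4, 5, 9, 10, 11, 16}, B' = {1, 2, 3, 5, 9, 12, 13, 14, 15}
Claimed RHS: A' ∪ B' = {1, 2, 3, 4, 5, 9, 10, 11, 12, 13, 14, 15, 16}
Identity is INVALID: LHS = {5, 9} but the RHS claimed here equals {1, 2, 3, 4, 5, 9, 10, 11, 12, 13, 14, 15, 16}. The correct form is (A ∪ B)' = A' ∩ B'.

Identity is invalid: (A ∪ B)' = {5, 9} but A' ∪ B' = {1, 2, 3, 4, 5, 9, 10, 11, 12, 13, 14, 15, 16}. The correct De Morgan law is (A ∪ B)' = A' ∩ B'.


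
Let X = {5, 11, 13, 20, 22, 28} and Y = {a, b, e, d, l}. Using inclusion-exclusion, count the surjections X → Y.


n = |X| = 6, k = |Y| = 5. Surjections via inclusion-exclusion:
S(n,k) = Σ(-1)^i × C(k,i) × (k-i)^n, i=0 to k
i=0: (-1)^0×C(5,0)×5^6 = 15625
i=1: (-1)^1×C(5,1)×4^6 = -20480
i=2: (-1)^2×C(5,2)×3^6 = 7290
i=3: (-1)^3×C(5,3)×2^6 = -640
i=4: (-1)^4×C(5,4)×1^6 = 5
i=5: (-1)^5×C(5,5)×0^6 = 0
Total = 1800

Number of surjections = 1800


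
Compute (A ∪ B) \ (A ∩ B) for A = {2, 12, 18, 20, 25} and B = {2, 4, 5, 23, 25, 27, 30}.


A △ B = (A \ B) ∪ (B \ A) = elements in exactly one of A or B
A \ B = {12, 18, 20}
B \ A = {4, 5, 23, 27, 30}
A △ B = {4, 5, 12, 18, 20, 23, 27, 30}

A △ B = {4, 5, 12, 18, 20, 23, 27, 30}


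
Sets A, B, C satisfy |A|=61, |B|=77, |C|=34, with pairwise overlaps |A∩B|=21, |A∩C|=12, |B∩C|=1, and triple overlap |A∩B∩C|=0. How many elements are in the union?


|A∪B∪C| = |A|+|B|+|C| - |A∩B|-|A∩C|-|B∩C| + |A∩B∩C|
= 61+77+34 - 21-12-1 + 0
= 172 - 34 + 0
= 138

|A ∪ B ∪ C| = 138


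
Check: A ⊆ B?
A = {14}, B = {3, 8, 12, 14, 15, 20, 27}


A ⊆ B means every element of A is in B.
All elements of A are in B.
So A ⊆ B.

Yes, A ⊆ B


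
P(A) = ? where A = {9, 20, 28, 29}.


|A| = 4, so |P(A)| = 2^4 = 16
Enumerate subsets by cardinality (0 to 4):
∅, {9}, {20}, {28}, {29}, {9, 20}, {9, 28}, {9, 29}, {20, 28}, {20, 29}, {28, 29}, {9, 20, 28}, {9, 20, 29}, {9, 28, 29}, {20, 28, 29}, {9, 20, 28, 29}

P(A) has 16 subsets: ∅, {9}, {20}, {28}, {29}, {9, 20}, {9, 28}, {9, 29}, {20, 28}, {20, 29}, {28, 29}, {9, 20, 28}, {9, 20, 29}, {9, 28, 29}, {20, 28, 29}, {9, 20, 28, 29}


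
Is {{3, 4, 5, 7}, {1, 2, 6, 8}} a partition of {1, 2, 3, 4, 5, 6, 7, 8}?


A partition requires: (1) non-empty parts, (2) pairwise disjoint, (3) union = U
Parts: {3, 4, 5, 7}, {1, 2, 6, 8}
Union of parts: {1, 2, 3, 4, 5, 6, 7, 8}
U = {1, 2, 3, 4, 5, 6, 7, 8}
All non-empty? True
Pairwise disjoint? True
Covers U? True

Yes, valid partition


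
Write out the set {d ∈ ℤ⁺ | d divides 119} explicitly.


Checking each candidate:
Condition: positive divisors of 119
Result = {1, 7, 17, 119}

{1, 7, 17, 119}


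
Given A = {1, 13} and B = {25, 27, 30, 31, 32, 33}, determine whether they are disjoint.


Disjoint means A ∩ B = ∅.
A ∩ B = ∅
A ∩ B = ∅, so A and B are disjoint.

Yes, A and B are disjoint


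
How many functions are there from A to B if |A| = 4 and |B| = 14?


Each of |A| = 4 inputs maps to any of |B| = 14 outputs.
# functions = |B|^|A| = 14^4
= 38416

Number of functions = 38416


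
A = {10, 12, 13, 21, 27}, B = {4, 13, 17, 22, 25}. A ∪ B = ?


A ∪ B = all elements in A or B (or both)
A = {10, 12, 13, 21, 27}
B = {4, 13, 17, 22, 25}
A ∪ B = {4, 10, 12, 13, 17, 21, 22, 25, 27}

A ∪ B = {4, 10, 12, 13, 17, 21, 22, 25, 27}


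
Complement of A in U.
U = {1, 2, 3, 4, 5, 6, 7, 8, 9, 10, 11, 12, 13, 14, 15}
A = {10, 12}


Aᶜ = U \ A = elements in U but not in A
U = {1, 2, 3, 4, 5, 6, 7, 8, 9, 10, 11, 12, 13, 14, 15}
A = {10, 12}
Aᶜ = {1, 2, 3, 4, 5, 6, 7, 8, 9, 11, 13, 14, 15}

Aᶜ = {1, 2, 3, 4, 5, 6, 7, 8, 9, 11, 13, 14, 15}


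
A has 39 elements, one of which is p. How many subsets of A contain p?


Subsets of A containing p correspond to subsets of A \ {p}, which has 38 elements.
Count = 2^(n-1) = 2^38
= 274877906944

Number of subsets containing p = 274877906944


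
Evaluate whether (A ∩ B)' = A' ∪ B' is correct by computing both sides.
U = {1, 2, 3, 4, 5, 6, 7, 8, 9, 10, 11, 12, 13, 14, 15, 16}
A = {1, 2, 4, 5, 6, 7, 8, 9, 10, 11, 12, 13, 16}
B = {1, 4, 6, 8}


LHS: A ∩ B = {1, 4, 6, 8}
(A ∩ B)' = U \ (A ∩ B) = {2, 3, 5, 7, 9, 10, 11, 12, 13, 14, 15, 16}
A' = {3, 14, 15}, B' = {2, 3, 5, 7, 9, 10, 11, 12, 13, 14, 15, 16}
Claimed RHS: A' ∪ B' = {2, 3, 5, 7, 9, 10, 11, 12, 13, 14, 15, 16}
Identity is VALID: LHS = RHS = {2, 3, 5, 7, 9, 10, 11, 12, 13, 14, 15, 16} ✓

Identity is valid. (A ∩ B)' = A' ∪ B' = {2, 3, 5, 7, 9, 10, 11, 12, 13, 14, 15, 16}


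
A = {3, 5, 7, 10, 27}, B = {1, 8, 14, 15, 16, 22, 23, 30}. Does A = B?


Two sets are equal iff they have exactly the same elements.
A = {3, 5, 7, 10, 27}
B = {1, 8, 14, 15, 16, 22, 23, 30}
Differences: {1, 3, 5, 7, 8, 10, 14, 15, 16, 22, 23, 27, 30}
A ≠ B

No, A ≠ B


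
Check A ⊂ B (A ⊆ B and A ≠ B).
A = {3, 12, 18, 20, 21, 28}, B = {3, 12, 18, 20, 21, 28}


A ⊂ B requires: A ⊆ B AND A ≠ B.
A ⊆ B? Yes
A = B? Yes
A = B, so A is not a PROPER subset.

No, A is not a proper subset of B


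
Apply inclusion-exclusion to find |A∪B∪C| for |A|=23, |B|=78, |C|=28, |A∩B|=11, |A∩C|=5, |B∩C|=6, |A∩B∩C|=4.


|A∪B∪C| = |A|+|B|+|C| - |A∩B|-|A∩C|-|B∩C| + |A∩B∩C|
= 23+78+28 - 11-5-6 + 4
= 129 - 22 + 4
= 111

|A ∪ B ∪ C| = 111


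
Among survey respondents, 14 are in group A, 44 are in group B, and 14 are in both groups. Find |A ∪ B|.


|A ∪ B| = |A| + |B| - |A ∩ B|
= 14 + 44 - 14
= 44

|A ∪ B| = 44


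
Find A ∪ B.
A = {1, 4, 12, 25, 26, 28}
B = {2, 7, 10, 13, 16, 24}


A ∪ B = all elements in A or B (or both)
A = {1, 4, 12, 25, 26, 28}
B = {2, 7, 10, 13, 16, 24}
A ∪ B = {1, 2, 4, 7, 10, 12, 13, 16, 24, 25, 26, 28}

A ∪ B = {1, 2, 4, 7, 10, 12, 13, 16, 24, 25, 26, 28}


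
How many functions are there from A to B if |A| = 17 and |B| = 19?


Each of |A| = 17 inputs maps to any of |B| = 19 outputs.
# functions = |B|^|A| = 19^17
= 5480386857784802185939

Number of functions = 5480386857784802185939


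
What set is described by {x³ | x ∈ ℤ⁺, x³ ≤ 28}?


Checking each candidate:
Condition: positive perfect cubes ≤ 28
Result = {1, 8, 27}

{1, 8, 27}


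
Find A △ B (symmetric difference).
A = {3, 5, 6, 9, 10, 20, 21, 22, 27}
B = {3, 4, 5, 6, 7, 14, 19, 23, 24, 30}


A △ B = (A \ B) ∪ (B \ A) = elements in exactly one of A or B
A \ B = {9, 10, 20, 21, 22, 27}
B \ A = {4, 7, 14, 19, 23, 24, 30}
A △ B = {4, 7, 9, 10, 14, 19, 20, 21, 22, 23, 24, 27, 30}

A △ B = {4, 7, 9, 10, 14, 19, 20, 21, 22, 23, 24, 27, 30}


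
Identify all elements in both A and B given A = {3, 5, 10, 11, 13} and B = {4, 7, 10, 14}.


A = {3, 5, 10, 11, 13}
B = {4, 7, 10, 14}
Region: in both A and B
Elements: {10}

Elements in both A and B: {10}


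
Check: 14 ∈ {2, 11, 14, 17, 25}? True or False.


A = {2, 11, 14, 17, 25}
Checking if 14 is in A
14 is in A → True

14 ∈ A


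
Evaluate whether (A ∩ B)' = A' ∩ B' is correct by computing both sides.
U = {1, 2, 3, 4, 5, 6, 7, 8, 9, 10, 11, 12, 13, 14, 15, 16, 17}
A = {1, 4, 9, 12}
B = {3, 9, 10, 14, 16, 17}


LHS: A ∩ B = {9}
(A ∩ B)' = U \ (A ∩ B) = {1, 2, 3, 4, 5, 6, 7, 8, 10, 11, 12, 13, 14, 15, 16, 17}
A' = {2, 3, 5, 6, 7, 8, 10, 11, 13, 14, 15, 16, 17}, B' = {1, 2, 4, 5, 6, 7, 8, 11, 12, 13, 15}
Claimed RHS: A' ∩ B' = {2, 5, 6, 7, 8, 11, 13, 15}
Identity is INVALID: LHS = {1, 2, 3, 4, 5, 6, 7, 8, 10, 11, 12, 13, 14, 15, 16, 17} but the RHS claimed here equals {2, 5, 6, 7, 8, 11, 13, 15}. The correct form is (A ∩ B)' = A' ∪ B'.

Identity is invalid: (A ∩ B)' = {1, 2, 3, 4, 5, 6, 7, 8, 10, 11, 12, 13, 14, 15, 16, 17} but A' ∩ B' = {2, 5, 6, 7, 8, 11, 13, 15}. The correct De Morgan law is (A ∩ B)' = A' ∪ B'.


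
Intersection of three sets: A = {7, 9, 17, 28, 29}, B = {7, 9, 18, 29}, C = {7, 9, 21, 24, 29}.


A ∩ B = {7, 9, 29}
(A ∩ B) ∩ C = {7, 9, 29}

A ∩ B ∩ C = {7, 9, 29}


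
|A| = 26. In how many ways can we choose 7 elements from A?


C(n,k) = n! / (k!(n-k)!)
C(26,7) = 26! / (7!19!)
= 657800

C(26,7) = 657800


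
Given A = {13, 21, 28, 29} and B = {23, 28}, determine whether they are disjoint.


Disjoint means A ∩ B = ∅.
A ∩ B = {28}
A ∩ B ≠ ∅, so A and B are NOT disjoint.

No, A and B are not disjoint (A ∩ B = {28})


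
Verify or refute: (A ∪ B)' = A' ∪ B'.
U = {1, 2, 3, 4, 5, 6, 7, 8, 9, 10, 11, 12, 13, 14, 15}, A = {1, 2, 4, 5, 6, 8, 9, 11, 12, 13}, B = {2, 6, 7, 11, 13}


LHS: A ∪ B = {1, 2, 4, 5, 6, 7, 8, 9, 11, 12, 13}
(A ∪ B)' = U \ (A ∪ B) = {3, 10, 14, 15}
A' = {3, 7, 10, 14, 15}, B' = {1, 3, 4, 5, 8, 9, 10, 12, 14, 15}
Claimed RHS: A' ∪ B' = {1, 3, 4, 5, 7, 8, 9, 10, 12, 14, 15}
Identity is INVALID: LHS = {3, 10, 14, 15} but the RHS claimed here equals {1, 3, 4, 5, 7, 8, 9, 10, 12, 14, 15}. The correct form is (A ∪ B)' = A' ∩ B'.

Identity is invalid: (A ∪ B)' = {3, 10, 14, 15} but A' ∪ B' = {1, 3, 4, 5, 7, 8, 9, 10, 12, 14, 15}. The correct De Morgan law is (A ∪ B)' = A' ∩ B'.


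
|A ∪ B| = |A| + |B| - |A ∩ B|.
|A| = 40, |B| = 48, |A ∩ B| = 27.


|A ∪ B| = |A| + |B| - |A ∩ B|
= 40 + 48 - 27
= 61

|A ∪ B| = 61


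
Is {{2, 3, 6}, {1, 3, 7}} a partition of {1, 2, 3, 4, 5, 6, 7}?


A partition requires: (1) non-empty parts, (2) pairwise disjoint, (3) union = U
Parts: {2, 3, 6}, {1, 3, 7}
Union of parts: {1, 2, 3, 6, 7}
U = {1, 2, 3, 4, 5, 6, 7}
All non-empty? True
Pairwise disjoint? False
Covers U? False

No, not a valid partition


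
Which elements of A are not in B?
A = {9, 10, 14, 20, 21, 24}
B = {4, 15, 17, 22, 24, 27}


A \ B = elements in A but not in B
A = {9, 10, 14, 20, 21, 24}
B = {4, 15, 17, 22, 24, 27}
Remove from A any elements in B
A \ B = {9, 10, 14, 20, 21}

A \ B = {9, 10, 14, 20, 21}


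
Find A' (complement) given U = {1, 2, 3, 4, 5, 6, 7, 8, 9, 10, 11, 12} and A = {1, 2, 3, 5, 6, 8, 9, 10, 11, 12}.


Aᶜ = U \ A = elements in U but not in A
U = {1, 2, 3, 4, 5, 6, 7, 8, 9, 10, 11, 12}
A = {1, 2, 3, 5, 6, 8, 9, 10, 11, 12}
Aᶜ = {4, 7}

Aᶜ = {4, 7}


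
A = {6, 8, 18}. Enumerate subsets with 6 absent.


A subset of A that omits 6 is a subset of A \ {6}, so there are 2^(n-1) = 2^2 = 4 of them.
Subsets excluding 6: ∅, {8}, {18}, {8, 18}

Subsets excluding 6 (4 total): ∅, {8}, {18}, {8, 18}


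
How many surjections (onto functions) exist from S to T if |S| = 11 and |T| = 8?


n = |S| = 11, k = |T| = 8. Surjections via inclusion-exclusion:
S(n,k) = Σ(-1)^i × C(k,i) × (k-i)^n, i=0 to k
i=0: (-1)^0×C(8,0)×8^11 = 8589934592
i=1: (-1)^1×C(8,1)×7^11 = -15818613944
i=2: (-1)^2×C(8,2)×6^11 = 10158317568
i=3: (-1)^3×C(8,3)×5^11 = -2734375000
i=4: (-1)^4×C(8,4)×4^11 = 293601280
i=5: (-1)^5×C(8,5)×3^11 = -9920232
i=6: (-1)^6×C(8,6)×2^11 = 57344
i=7: (-1)^7×C(8,7)×1^11 = -8
i=8: (-1)^8×C(8,8)×0^11 = 0
Total = 479001600

Number of surjections = 479001600


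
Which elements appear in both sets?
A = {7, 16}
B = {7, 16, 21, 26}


A ∩ B = elements in both A and B
A = {7, 16}
B = {7, 16, 21, 26}
A ∩ B = {7, 16}

A ∩ B = {7, 16}


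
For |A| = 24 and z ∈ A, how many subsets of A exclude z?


Subsets of A avoiding z are subsets of A \ {z}, which has 23 elements.
Count = 2^(n-1) = 2^23
= 8388608

Number of subsets avoiding z = 8388608


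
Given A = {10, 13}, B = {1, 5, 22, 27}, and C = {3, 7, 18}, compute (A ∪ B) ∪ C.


A ∪ B = {1, 5, 10, 13, 22, 27}
(A ∪ B) ∪ C = {1, 3, 5, 7, 10, 13, 18, 22, 27}

A ∪ B ∪ C = {1, 3, 5, 7, 10, 13, 18, 22, 27}


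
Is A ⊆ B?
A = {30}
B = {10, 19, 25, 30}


A ⊆ B means every element of A is in B.
All elements of A are in B.
So A ⊆ B.

Yes, A ⊆ B


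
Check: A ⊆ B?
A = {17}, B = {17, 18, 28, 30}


A ⊆ B means every element of A is in B.
All elements of A are in B.
So A ⊆ B.

Yes, A ⊆ B


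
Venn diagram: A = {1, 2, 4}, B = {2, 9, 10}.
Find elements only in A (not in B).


A = {1, 2, 4}
B = {2, 9, 10}
Region: only in A (not in B)
Elements: {1, 4}

Elements only in A (not in B): {1, 4}


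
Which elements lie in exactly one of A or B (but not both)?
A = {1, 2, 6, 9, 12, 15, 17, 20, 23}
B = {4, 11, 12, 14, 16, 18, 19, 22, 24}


A △ B = (A \ B) ∪ (B \ A) = elements in exactly one of A or B
A \ B = {1, 2, 6, 9, 15, 17, 20, 23}
B \ A = {4, 11, 14, 16, 18, 19, 22, 24}
A △ B = {1, 2, 4, 6, 9, 11, 14, 15, 16, 17, 18, 19, 20, 22, 23, 24}

A △ B = {1, 2, 4, 6, 9, 11, 14, 15, 16, 17, 18, 19, 20, 22, 23, 24}


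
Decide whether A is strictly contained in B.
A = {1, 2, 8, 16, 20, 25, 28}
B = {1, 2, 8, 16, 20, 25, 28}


A ⊂ B requires: A ⊆ B AND A ≠ B.
A ⊆ B? Yes
A = B? Yes
A = B, so A is not a PROPER subset.

No, A is not a proper subset of B


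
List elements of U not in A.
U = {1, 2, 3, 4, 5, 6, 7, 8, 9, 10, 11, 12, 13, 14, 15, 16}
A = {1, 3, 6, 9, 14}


Aᶜ = U \ A = elements in U but not in A
U = {1, 2, 3, 4, 5, 6, 7, 8, 9, 10, 11, 12, 13, 14, 15, 16}
A = {1, 3, 6, 9, 14}
Aᶜ = {2, 4, 5, 7, 8, 10, 11, 12, 13, 15, 16}

Aᶜ = {2, 4, 5, 7, 8, 10, 11, 12, 13, 15, 16}


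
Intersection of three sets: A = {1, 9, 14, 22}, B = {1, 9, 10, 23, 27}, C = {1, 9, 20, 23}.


A ∩ B = {1, 9}
(A ∩ B) ∩ C = {1, 9}

A ∩ B ∩ C = {1, 9}


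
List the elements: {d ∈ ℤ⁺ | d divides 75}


Checking each candidate:
Condition: positive divisors of 75
Result = {1, 3, 5, 15, 25, 75}

{1, 3, 5, 15, 25, 75}


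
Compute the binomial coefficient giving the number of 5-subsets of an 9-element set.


C(n,k) = n! / (k!(n-k)!)
C(9,5) = 9! / (5!4!)
= 126

C(9,5) = 126


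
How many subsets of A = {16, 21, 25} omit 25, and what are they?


A subset of A that omits 25 is a subset of A \ {25}, so there are 2^(n-1) = 2^2 = 4 of them.
Subsets excluding 25: ∅, {16}, {21}, {16, 21}

Subsets excluding 25 (4 total): ∅, {16}, {21}, {16, 21}


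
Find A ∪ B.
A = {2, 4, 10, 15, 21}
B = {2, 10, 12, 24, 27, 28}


A ∪ B = all elements in A or B (or both)
A = {2, 4, 10, 15, 21}
B = {2, 10, 12, 24, 27, 28}
A ∪ B = {2, 4, 10, 12, 15, 21, 24, 27, 28}

A ∪ B = {2, 4, 10, 12, 15, 21, 24, 27, 28}


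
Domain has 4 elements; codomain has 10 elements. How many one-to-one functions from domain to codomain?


An injection sends each of |A| = 4 inputs to a distinct output in B.
# injections = |B|·(|B|-1)·…·(|B|-|A|+1) = 10! / (10 - 4)!
= 10 × 9 × 8 × 7
= 5040

Number of injections = 5040


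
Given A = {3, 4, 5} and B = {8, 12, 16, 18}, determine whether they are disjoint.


Disjoint means A ∩ B = ∅.
A ∩ B = ∅
A ∩ B = ∅, so A and B are disjoint.

Yes, A and B are disjoint


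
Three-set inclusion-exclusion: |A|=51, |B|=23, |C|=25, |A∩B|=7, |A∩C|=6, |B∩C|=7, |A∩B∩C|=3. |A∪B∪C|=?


|A∪B∪C| = |A|+|B|+|C| - |A∩B|-|A∩C|-|B∩C| + |A∩B∩C|
= 51+23+25 - 7-6-7 + 3
= 99 - 20 + 3
= 82

|A ∪ B ∪ C| = 82


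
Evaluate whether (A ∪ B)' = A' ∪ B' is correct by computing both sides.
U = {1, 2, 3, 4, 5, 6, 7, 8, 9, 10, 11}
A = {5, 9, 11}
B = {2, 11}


LHS: A ∪ B = {2, 5, 9, 11}
(A ∪ B)' = U \ (A ∪ B) = {1, 3, 4, 6, 7, 8, 10}
A' = {1, 2, 3, 4, 6, 7, 8, 10}, B' = {1, 3, 4, 5, 6, 7, 8, 9, 10}
Claimed RHS: A' ∪ B' = {1, 2, 3, 4, 5, 6, 7, 8, 9, 10}
Identity is INVALID: LHS = {1, 3, 4, 6, 7, 8, 10} but the RHS claimed here equals {1, 2, 3, 4, 5, 6, 7, 8, 9, 10}. The correct form is (A ∪ B)' = A' ∩ B'.

Identity is invalid: (A ∪ B)' = {1, 3, 4, 6, 7, 8, 10} but A' ∪ B' = {1, 2, 3, 4, 5, 6, 7, 8, 9, 10}. The correct De Morgan law is (A ∪ B)' = A' ∩ B'.


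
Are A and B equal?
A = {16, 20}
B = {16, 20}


Two sets are equal iff they have exactly the same elements.
A = {16, 20}
B = {16, 20}
Same elements → A = B

Yes, A = B


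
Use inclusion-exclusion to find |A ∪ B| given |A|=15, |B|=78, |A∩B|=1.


|A ∪ B| = |A| + |B| - |A ∩ B|
= 15 + 78 - 1
= 92

|A ∪ B| = 92


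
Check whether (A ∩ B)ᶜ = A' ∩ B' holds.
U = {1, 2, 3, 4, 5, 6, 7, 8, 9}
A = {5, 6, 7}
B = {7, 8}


LHS: A ∩ B = {7}
(A ∩ B)' = U \ (A ∩ B) = {1, 2, 3, 4, 5, 6, 8, 9}
A' = {1, 2, 3, 4, 8, 9}, B' = {1, 2, 3, 4, 5, 6, 9}
Claimed RHS: A' ∩ B' = {1, 2, 3, 4, 9}
Identity is INVALID: LHS = {1, 2, 3, 4, 5, 6, 8, 9} but the RHS claimed here equals {1, 2, 3, 4, 9}. The correct form is (A ∩ B)' = A' ∪ B'.

Identity is invalid: (A ∩ B)' = {1, 2, 3, 4, 5, 6, 8, 9} but A' ∩ B' = {1, 2, 3, 4, 9}. The correct De Morgan law is (A ∩ B)' = A' ∪ B'.


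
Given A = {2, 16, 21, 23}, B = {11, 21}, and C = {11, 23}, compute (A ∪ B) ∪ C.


A ∪ B = {2, 11, 16, 21, 23}
(A ∪ B) ∪ C = {2, 11, 16, 21, 23}

A ∪ B ∪ C = {2, 11, 16, 21, 23}


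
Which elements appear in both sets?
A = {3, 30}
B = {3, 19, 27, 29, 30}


A ∩ B = elements in both A and B
A = {3, 30}
B = {3, 19, 27, 29, 30}
A ∩ B = {3, 30}

A ∩ B = {3, 30}


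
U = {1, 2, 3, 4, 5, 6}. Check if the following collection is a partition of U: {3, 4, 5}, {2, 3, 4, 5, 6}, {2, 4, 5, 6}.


A partition requires: (1) non-empty parts, (2) pairwise disjoint, (3) union = U
Parts: {3, 4, 5}, {2, 3, 4, 5, 6}, {2, 4, 5, 6}
Union of parts: {2, 3, 4, 5, 6}
U = {1, 2, 3, 4, 5, 6}
All non-empty? True
Pairwise disjoint? False
Covers U? False

No, not a valid partition


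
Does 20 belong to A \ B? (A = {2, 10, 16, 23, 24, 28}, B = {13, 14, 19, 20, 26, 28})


A = {2, 10, 16, 23, 24, 28}, B = {13, 14, 19, 20, 26, 28}
A \ B = elements in A but not in B
A \ B = {2, 10, 16, 23, 24}
Checking if 20 ∈ A \ B
20 is not in A \ B → False

20 ∉ A \ B


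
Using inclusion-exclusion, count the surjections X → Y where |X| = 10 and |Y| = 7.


n = |X| = 10, k = |Y| = 7. Surjections via inclusion-exclusion:
S(n,k) = Σ(-1)^i × C(k,i) × (k-i)^n, i=0 to k
i=0: (-1)^0×C(7,0)×7^10 = 282475249
i=1: (-1)^1×C(7,1)×6^10 = -423263232
i=2: (-1)^2×C(7,2)×5^10 = 205078125
i=3: (-1)^3×C(7,3)×4^10 = -36700160
i=4: (-1)^4×C(7,4)×3^10 = 2066715
i=5: (-1)^5×C(7,5)×2^10 = -21504
i=6: (-1)^6×C(7,6)×1^10 = 7
i=7: (-1)^7×C(7,7)×0^10 = 0
Total = 29635200

Number of surjections = 29635200


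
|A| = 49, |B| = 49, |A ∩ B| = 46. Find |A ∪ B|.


|A ∪ B| = |A| + |B| - |A ∩ B|
= 49 + 49 - 46
= 52

|A ∪ B| = 52


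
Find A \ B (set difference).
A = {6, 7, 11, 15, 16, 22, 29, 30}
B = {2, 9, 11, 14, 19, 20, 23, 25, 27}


A \ B = elements in A but not in B
A = {6, 7, 11, 15, 16, 22, 29, 30}
B = {2, 9, 11, 14, 19, 20, 23, 25, 27}
Remove from A any elements in B
A \ B = {6, 7, 15, 16, 22, 29, 30}

A \ B = {6, 7, 15, 16, 22, 29, 30}


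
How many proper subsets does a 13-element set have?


Total subsets = 2^n = 2^13 = 8192
Proper subsets exclude the set itself: 2^n - 1
= 8192 - 1
= 8191

Number of proper subsets = 8191


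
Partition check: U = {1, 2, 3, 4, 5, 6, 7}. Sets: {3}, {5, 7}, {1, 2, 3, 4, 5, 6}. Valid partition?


A partition requires: (1) non-empty parts, (2) pairwise disjoint, (3) union = U
Parts: {3}, {5, 7}, {1, 2, 3, 4, 5, 6}
Union of parts: {1, 2, 3, 4, 5, 6, 7}
U = {1, 2, 3, 4, 5, 6, 7}
All non-empty? True
Pairwise disjoint? False
Covers U? True

No, not a valid partition


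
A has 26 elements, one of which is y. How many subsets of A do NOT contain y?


Subsets of A avoiding y are subsets of A \ {y}, which has 25 elements.
Count = 2^(n-1) = 2^25
= 33554432

Number of subsets avoiding y = 33554432
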